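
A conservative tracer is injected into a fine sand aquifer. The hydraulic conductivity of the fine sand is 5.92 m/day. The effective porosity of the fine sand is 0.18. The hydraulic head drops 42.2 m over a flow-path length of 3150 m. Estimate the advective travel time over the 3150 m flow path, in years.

Hydraulic gradient i = Δh / L = 42.2 / 3150 = 0.01340.
Darcy flux q = K · i = 5.920 × 0.01340 = 0.07931 m/day.
Seepage velocity v = q / n_e = 0.07931 / 0.18 = 0.4406 m/day.
Travel time t = L / v = 3150 / 0.4406 = 7149 days = 19.57 years.

19.6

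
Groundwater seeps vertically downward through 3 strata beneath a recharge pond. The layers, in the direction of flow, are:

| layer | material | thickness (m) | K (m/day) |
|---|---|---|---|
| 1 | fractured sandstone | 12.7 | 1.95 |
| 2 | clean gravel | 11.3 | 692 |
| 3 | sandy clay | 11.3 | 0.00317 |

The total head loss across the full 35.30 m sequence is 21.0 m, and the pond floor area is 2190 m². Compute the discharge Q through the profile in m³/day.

Flow is perpendicular to layering, so the layers act in series and the equivalent K is the thickness-weighted harmonic mean.
Total thickness L = 12.7 + 11.3 + 11.3 = 35.30 m.
Σ(b_i/K_i) = 12.7/1.95 + 11.3/692 + 11.3/0.00317 = 3571 d.
K_eq = L / Σ(b_i/K_i) = 35.30 / 3571 = 0.009885 m/day.
Q = K_eq · A · (Δh/L) = 0.009885 × 2190 × (21.0/35.30) = 12.88 m³/day.

12.9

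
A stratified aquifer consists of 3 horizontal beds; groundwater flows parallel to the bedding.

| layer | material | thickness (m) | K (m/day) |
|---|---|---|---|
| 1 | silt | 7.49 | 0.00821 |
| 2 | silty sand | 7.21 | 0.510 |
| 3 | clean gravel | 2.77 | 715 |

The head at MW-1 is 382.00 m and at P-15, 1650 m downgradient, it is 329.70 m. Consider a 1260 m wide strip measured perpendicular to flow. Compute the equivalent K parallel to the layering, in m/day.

Flow is parallel to layering, so each bed carries its own Darcy discharge and the transmissivities add.
Σ(K_i·b_i) = 0.00821×7.49 + 0.510×7.21 + 715×2.77 = 1984 m²/day.
Total thickness b = 17.47 m, so K_eq = Σ(K_i·b_i)/b = 113.6 m/day.

114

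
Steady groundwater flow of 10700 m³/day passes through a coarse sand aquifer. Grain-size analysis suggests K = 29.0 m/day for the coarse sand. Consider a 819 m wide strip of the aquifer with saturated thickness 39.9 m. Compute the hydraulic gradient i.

Cross-sectional area A = 819 × 39.9 = 32678 m².
From Q = K·A·i, i = Q / (K·A) = 10700 / (29.00 × 32678) = 0.01129.

0.0113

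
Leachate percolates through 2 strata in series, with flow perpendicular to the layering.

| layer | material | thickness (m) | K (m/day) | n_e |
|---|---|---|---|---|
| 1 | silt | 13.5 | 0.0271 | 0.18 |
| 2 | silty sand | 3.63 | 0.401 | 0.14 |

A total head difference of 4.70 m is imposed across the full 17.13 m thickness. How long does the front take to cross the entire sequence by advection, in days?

With flow normal to the layers, continuity requires the same specific discharge q through every layer.
Σ(b_i/K_i) = 13.5/0.0271 + 3.63/0.401 = 507.2 d.
q = Δh / Σ(b_i/K_i) = 4.70 / 507.2 = 0.009266 m/day.
In each layer the seepage velocity is v_i = q/n_i, so the layer transit time is t_i = b_i·n_i / q:
  layer 1 (silt): t_1 = 13.5 × 0.18 / 0.009266 = 262.2 d
  layer 2 (silty sand): t_2 = 3.63 × 0.14 / 0.009266 = 54.84 d
Total t = Σ t_i = 317.1 days.

317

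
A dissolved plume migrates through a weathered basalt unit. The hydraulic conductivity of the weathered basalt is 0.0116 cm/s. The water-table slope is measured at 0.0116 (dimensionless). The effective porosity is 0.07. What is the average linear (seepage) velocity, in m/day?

Convert K: 0.0116 cm/s × 864 = 10.02 m/day.
Hydraulic gradient i = 0.0116.
Darcy flux q = K · i = 10.02 × 0.01160 = 0.1163 m/day.
Seepage velocity v = q / n_e = 0.1163 / 0.07 = 1.661 m/day.

1.66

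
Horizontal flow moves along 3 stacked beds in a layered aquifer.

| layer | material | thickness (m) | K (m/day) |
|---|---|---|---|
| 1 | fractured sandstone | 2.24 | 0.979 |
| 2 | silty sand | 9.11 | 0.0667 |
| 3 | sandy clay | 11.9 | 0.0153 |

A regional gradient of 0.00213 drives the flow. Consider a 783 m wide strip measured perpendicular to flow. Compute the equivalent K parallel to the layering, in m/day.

Flow is parallel to layering, so each bed carries its own Darcy discharge and the transmissivities add.
Σ(K_i·b_i) = 0.979×2.24 + 0.0667×9.11 + 0.0153×11.9 = 2.983 m²/day.
Total thickness b = 23.25 m, so K_eq = Σ(K_i·b_i)/b = 0.1283 m/day.

0.128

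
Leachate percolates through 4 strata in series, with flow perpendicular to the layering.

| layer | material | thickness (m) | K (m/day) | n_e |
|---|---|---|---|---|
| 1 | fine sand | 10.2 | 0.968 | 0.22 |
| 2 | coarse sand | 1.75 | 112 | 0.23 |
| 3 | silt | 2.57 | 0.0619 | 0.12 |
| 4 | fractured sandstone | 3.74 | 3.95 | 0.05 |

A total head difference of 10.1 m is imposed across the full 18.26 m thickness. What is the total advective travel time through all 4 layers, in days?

16.5

With flow normal to the layers, continuity requires the same specific discharge q through every layer.
Σ(b_i/K_i) = 10.2/0.968 + 1.75/112 + 2.57/0.0619 + 3.74/3.95 = 53.02 d.
q = Δh / Σ(b_i/K_i) = 10.1 / 53.02 = 0.1905 m/day.
In each layer the seepage velocity is v_i = q/n_i, so the layer transit time is t_i = b_i·n_i / q:
  layer 1 (fine sand): t_1 = 10.2 × 0.22 / 0.1905 = 11.78 d
  layer 2 (coarse sand): t_2 = 1.75 × 0.23 / 0.1905 = 2.113 d
  layer 3 (silt): t_3 = 2.57 × 0.12 / 0.1905 = 1.619 d
  layer 4 (fractured sandstone): t_4 = 3.74 × 0.05 / 0.1905 = 0.9816 d
Total t = Σ t_i = 16.49 days.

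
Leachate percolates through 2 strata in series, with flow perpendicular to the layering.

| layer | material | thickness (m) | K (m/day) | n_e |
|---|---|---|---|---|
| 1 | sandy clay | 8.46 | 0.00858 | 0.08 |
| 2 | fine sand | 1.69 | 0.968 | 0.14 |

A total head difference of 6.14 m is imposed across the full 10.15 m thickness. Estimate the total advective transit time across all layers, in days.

147

With flow normal to the layers, continuity requires the same specific discharge q through every layer.
Σ(b_i/K_i) = 8.46/0.00858 + 1.69/0.968 = 987.8 d.
q = Δh / Σ(b_i/K_i) = 6.14 / 987.8 = 0.006216 m/day.
In each layer the seepage velocity is v_i = q/n_i, so the layer transit time is t_i = b_i·n_i / q:
  layer 1 (sandy clay): t_1 = 8.46 × 0.08 / 0.006216 = 108.9 d
  layer 2 (fine sand): t_2 = 1.69 × 0.14 / 0.006216 = 38.06 d
Total t = Σ t_i = 146.9 days.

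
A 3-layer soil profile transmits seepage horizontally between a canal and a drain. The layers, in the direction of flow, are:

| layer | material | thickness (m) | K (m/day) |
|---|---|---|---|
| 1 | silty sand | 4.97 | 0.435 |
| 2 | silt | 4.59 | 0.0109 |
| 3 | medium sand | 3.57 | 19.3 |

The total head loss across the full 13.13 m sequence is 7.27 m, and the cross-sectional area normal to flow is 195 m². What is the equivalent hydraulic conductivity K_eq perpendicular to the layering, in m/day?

Flow is perpendicular to layering, so the layers act in series and the equivalent K is the thickness-weighted harmonic mean.
Total thickness L = 4.97 + 4.59 + 3.57 = 13.13 m.
Σ(b_i/K_i) = 4.97/0.435 + 4.59/0.0109 + 3.57/19.3 = 432.7 d.
K_eq = L / Σ(b_i/K_i) = 13.13 / 432.7 = 0.03034 m/day.

0.0303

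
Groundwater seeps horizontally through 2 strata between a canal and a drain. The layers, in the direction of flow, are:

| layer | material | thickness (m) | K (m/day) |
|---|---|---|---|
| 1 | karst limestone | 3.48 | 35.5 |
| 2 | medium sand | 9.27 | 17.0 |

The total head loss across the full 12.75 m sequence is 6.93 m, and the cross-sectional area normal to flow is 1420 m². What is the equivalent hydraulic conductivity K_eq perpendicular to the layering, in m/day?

19.8

Flow is perpendicular to layering, so the layers act in series and the equivalent K is the thickness-weighted harmonic mean.
Total thickness L = 3.48 + 9.27 = 12.75 m.
Σ(b_i/K_i) = 3.48/35.5 + 9.27/17.0 = 0.6433 d.
K_eq = L / Σ(b_i/K_i) = 12.75 / 0.6433 = 19.82 m/day.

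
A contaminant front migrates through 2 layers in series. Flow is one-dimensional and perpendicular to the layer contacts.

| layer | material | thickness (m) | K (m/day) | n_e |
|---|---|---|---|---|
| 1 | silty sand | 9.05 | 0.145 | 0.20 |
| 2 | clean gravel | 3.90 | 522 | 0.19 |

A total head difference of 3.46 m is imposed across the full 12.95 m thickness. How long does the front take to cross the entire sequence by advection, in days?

46.0

With flow normal to the layers, continuity requires the same specific discharge q through every layer.
Σ(b_i/K_i) = 9.05/0.145 + 3.90/522 = 62.42 d.
q = Δh / Σ(b_i/K_i) = 3.46 / 62.42 = 0.05543 m/day.
In each layer the seepage velocity is v_i = q/n_i, so the layer transit time is t_i = b_i·n_i / q:
  layer 1 (silty sand): t_1 = 9.05 × 0.20 / 0.05543 = 32.65 d
  layer 2 (clean gravel): t_2 = 3.90 × 0.19 / 0.05543 = 13.37 d
Total t = Σ t_i = 46.02 days.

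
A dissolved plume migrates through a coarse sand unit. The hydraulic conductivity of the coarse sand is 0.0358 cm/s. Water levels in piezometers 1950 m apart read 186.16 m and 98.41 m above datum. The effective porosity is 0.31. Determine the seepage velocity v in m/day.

4.49

Convert K: 0.0358 cm/s × 864 = 30.93 m/day.
Hydraulic gradient i = (186.16 − 98.41) / 1950 = 87.75 / 1950 = 0.04500.
Darcy flux q = K · i = 30.93 × 0.04500 = 1.392 m/day.
Seepage velocity v = q / n_e = 1.392 / 0.31 = 4.490 m/day.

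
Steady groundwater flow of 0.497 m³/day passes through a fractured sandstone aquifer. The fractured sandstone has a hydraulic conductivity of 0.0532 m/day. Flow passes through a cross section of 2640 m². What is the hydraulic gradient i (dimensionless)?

0.00354

From Q = K·A·i, i = Q / (K·A) = 0.497 / (0.05320 × 2640) = 0.003539.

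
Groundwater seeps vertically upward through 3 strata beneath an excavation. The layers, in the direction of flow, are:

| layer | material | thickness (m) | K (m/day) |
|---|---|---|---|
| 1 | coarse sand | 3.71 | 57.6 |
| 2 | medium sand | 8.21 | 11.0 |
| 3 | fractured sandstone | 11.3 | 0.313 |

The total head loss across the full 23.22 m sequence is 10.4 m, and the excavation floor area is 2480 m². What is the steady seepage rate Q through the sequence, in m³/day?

Flow is perpendicular to layering, so the layers act in series and the equivalent K is the thickness-weighted harmonic mean.
Total thickness L = 3.71 + 8.21 + 11.3 = 23.22 m.
Σ(b_i/K_i) = 3.71/57.6 + 8.21/11.0 + 11.3/0.313 = 36.91 d.
K_eq = L / Σ(b_i/K_i) = 23.22 / 36.91 = 0.6290 m/day.
Q = K_eq · A · (Δh/L) = 0.6290 × 2480 × (10.4/23.22) = 698.7 m³/day.

699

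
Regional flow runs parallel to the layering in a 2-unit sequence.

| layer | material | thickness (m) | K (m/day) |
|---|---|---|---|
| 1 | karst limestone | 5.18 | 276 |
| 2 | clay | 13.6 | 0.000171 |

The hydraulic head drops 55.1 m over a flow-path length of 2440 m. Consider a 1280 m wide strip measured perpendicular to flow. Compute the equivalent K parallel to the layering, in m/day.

Flow is parallel to layering, so each bed carries its own Darcy discharge and the transmissivities add.
Σ(K_i·b_i) = 276×5.18 + 0.000171×13.6 = 1430 m²/day.
Total thickness b = 18.78 m, so K_eq = Σ(K_i·b_i)/b = 76.13 m/day.

76.1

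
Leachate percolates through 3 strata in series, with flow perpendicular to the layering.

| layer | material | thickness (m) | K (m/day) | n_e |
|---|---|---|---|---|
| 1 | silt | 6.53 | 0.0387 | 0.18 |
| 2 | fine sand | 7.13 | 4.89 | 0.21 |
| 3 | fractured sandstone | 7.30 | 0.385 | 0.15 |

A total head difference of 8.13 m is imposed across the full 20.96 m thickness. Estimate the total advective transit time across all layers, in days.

With flow normal to the layers, continuity requires the same specific discharge q through every layer.
Σ(b_i/K_i) = 6.53/0.0387 + 7.13/4.89 + 7.30/0.385 = 189.2 d.
q = Δh / Σ(b_i/K_i) = 8.13 / 189.2 = 0.04298 m/day.
In each layer the seepage velocity is v_i = q/n_i, so the layer transit time is t_i = b_i·n_i / q:
  layer 1 (silt): t_1 = 6.53 × 0.18 / 0.04298 = 27.35 d
  layer 2 (fine sand): t_2 = 7.13 × 0.21 / 0.04298 = 34.84 d
  layer 3 (fractured sandstone): t_3 = 7.30 × 0.15 / 0.04298 = 25.48 d
Total t = Σ t_i = 87.66 days.

87.7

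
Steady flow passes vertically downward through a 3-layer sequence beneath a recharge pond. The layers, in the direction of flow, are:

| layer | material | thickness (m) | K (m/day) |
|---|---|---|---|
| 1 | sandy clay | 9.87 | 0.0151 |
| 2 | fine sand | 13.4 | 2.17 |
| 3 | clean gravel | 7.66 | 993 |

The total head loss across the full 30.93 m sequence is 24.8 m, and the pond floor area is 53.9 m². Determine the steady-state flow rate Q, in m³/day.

2.03

Flow is perpendicular to layering, so the layers act in series and the equivalent K is the thickness-weighted harmonic mean.
Total thickness L = 9.87 + 13.4 + 7.66 = 30.93 m.
Σ(b_i/K_i) = 9.87/0.0151 + 13.4/2.17 + 7.66/993 = 659.8 d.
K_eq = L / Σ(b_i/K_i) = 30.93 / 659.8 = 0.04688 m/day.
Q = K_eq · A · (Δh/L) = 0.04688 × 53.9 × (24.8/30.93) = 2.026 m³/day.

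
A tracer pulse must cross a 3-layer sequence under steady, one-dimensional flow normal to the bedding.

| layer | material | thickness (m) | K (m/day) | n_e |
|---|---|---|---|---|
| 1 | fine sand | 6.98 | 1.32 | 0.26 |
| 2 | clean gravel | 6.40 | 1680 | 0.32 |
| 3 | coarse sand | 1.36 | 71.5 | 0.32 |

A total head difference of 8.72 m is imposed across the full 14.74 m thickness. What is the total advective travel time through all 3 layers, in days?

With flow normal to the layers, continuity requires the same specific discharge q through every layer.
Σ(b_i/K_i) = 6.98/1.32 + 6.40/1680 + 1.36/71.5 = 5.311 d.
q = Δh / Σ(b_i/K_i) = 8.72 / 5.311 = 1.642 m/day.
In each layer the seepage velocity is v_i = q/n_i, so the layer transit time is t_i = b_i·n_i / q:
  layer 1 (fine sand): t_1 = 6.98 × 0.26 / 1.642 = 1.105 d
  layer 2 (clean gravel): t_2 = 6.40 × 0.32 / 1.642 = 1.247 d
  layer 3 (coarse sand): t_3 = 1.36 × 0.32 / 1.642 = 0.2650 d
Total t = Σ t_i = 2.618 days.

2.62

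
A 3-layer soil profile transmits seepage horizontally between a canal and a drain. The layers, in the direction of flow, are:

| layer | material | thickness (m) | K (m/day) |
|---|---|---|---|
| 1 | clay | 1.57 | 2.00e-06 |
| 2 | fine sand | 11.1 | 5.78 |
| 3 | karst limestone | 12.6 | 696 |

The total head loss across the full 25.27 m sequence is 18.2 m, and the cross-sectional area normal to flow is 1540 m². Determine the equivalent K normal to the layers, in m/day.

Flow is perpendicular to layering, so the layers act in series and the equivalent K is the thickness-weighted harmonic mean.
Total thickness L = 1.57 + 11.1 + 12.6 = 25.27 m.
Σ(b_i/K_i) = 1.57/2.00e-06 + 11.1/5.78 + 12.6/696 = 7.850e+05 d.
K_eq = L / Σ(b_i/K_i) = 25.27 / 7.850e+05 = 3.219e-05 m/day.

3.22e-05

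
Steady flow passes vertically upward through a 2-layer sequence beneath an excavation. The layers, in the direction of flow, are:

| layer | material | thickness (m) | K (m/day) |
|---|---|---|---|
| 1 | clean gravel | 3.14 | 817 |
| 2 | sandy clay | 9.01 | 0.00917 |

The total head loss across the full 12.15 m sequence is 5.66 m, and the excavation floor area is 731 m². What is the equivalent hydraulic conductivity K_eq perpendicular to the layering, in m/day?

Flow is perpendicular to layering, so the layers act in series and the equivalent K is the thickness-weighted harmonic mean.
Total thickness L = 3.14 + 9.01 = 12.15 m.
Σ(b_i/K_i) = 3.14/817 + 9.01/0.00917 = 982.6 d.
K_eq = L / Σ(b_i/K_i) = 12.15 / 982.6 = 0.01237 m/day.

0.0124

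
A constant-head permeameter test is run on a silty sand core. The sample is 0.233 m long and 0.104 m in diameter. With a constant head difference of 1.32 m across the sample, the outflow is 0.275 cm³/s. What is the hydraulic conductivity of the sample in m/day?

0.494

Cross-sectional area A = π·(d/2)² = π × (0.104/2)² = 0.008495 m².
Convert discharge: 0.275 cm³/s = 2.750e-07 m³/s.
Darcy's law rearranged: K = Q·L / (A·Δh) = 2.750e-07 × 0.233 / (0.008495 × 1.32) = 5.714e-06 m/s = 0.4937 m/day.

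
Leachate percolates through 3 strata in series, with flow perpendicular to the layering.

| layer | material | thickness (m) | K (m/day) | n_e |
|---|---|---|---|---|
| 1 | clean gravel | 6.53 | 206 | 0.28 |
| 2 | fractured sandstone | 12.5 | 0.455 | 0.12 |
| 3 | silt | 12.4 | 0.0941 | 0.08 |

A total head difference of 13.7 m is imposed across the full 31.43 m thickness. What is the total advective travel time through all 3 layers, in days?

With flow normal to the layers, continuity requires the same specific discharge q through every layer.
Σ(b_i/K_i) = 6.53/206 + 12.5/0.455 + 12.4/0.0941 = 159.3 d.
q = Δh / Σ(b_i/K_i) = 13.7 / 159.3 = 0.08601 m/day.
In each layer the seepage velocity is v_i = q/n_i, so the layer transit time is t_i = b_i·n_i / q:
  layer 1 (clean gravel): t_1 = 6.53 × 0.28 / 0.08601 = 21.26 d
  layer 2 (fractured sandstone): t_2 = 12.5 × 0.12 / 0.08601 = 17.44 d
  layer 3 (silt): t_3 = 12.4 × 0.08 / 0.08601 = 11.53 d
Total t = Σ t_i = 50.23 days.

50.2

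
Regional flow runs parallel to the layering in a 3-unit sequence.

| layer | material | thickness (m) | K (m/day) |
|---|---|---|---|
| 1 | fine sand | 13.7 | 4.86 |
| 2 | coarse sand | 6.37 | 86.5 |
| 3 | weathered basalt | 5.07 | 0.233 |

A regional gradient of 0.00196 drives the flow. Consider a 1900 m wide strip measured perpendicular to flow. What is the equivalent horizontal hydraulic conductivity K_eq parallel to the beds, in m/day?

24.6

Flow is parallel to layering, so each bed carries its own Darcy discharge and the transmissivities add.
Σ(K_i·b_i) = 4.86×13.7 + 86.5×6.37 + 0.233×5.07 = 618.8 m²/day.
Total thickness b = 25.14 m, so K_eq = Σ(K_i·b_i)/b = 24.61 m/day.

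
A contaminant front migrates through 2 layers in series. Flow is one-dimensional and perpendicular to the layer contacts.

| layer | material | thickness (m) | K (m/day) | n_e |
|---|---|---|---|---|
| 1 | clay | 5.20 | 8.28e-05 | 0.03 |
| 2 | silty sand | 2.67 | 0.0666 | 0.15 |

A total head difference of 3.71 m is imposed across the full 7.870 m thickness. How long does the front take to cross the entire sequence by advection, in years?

25.8

With flow normal to the layers, continuity requires the same specific discharge q through every layer.
Σ(b_i/K_i) = 5.20/8.28e-05 + 2.67/0.0666 = 62842 d.
q = Δh / Σ(b_i/K_i) = 3.71 / 62842 = 5.904e-05 m/day.
In each layer the seepage velocity is v_i = q/n_i, so the layer transit time is t_i = b_i·n_i / q:
  layer 1 (clay): t_1 = 5.20 × 0.03 / 5.904e-05 = 2642 d
  layer 2 (silty sand): t_2 = 2.67 × 0.15 / 5.904e-05 = 6784 d
Total t = Σ t_i = 9426 days = 25.81 years.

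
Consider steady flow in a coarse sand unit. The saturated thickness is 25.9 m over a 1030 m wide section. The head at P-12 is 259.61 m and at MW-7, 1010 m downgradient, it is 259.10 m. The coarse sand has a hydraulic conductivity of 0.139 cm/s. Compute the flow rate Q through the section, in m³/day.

Convert K: 0.139 cm/s × 864 = 120.1 m/day.
Cross-sectional area A = 1030 × 25.9 = 26677 m².
Hydraulic gradient i = (259.61 − 259.10) / 1010 = 0.51 / 1010 = 0.0005050.
Darcy's law: Q = K · A · i = 120.1 × 26677 × 0.0005050 = 1618 m³/day.

1620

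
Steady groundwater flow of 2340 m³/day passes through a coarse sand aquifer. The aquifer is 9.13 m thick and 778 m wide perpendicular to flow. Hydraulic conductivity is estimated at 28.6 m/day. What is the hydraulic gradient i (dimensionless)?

Cross-sectional area A = 778 × 9.13 = 7103 m².
From Q = K·A·i, i = Q / (K·A) = 2340 / (28.60 × 7103) = 0.01152.

0.0115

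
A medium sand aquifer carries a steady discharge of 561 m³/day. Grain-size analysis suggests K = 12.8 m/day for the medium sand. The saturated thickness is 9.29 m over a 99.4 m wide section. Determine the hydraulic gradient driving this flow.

0.0475

Cross-sectional area A = 99.4 × 9.29 = 923.4 m².
From Q = K·A·i, i = Q / (K·A) = 561 / (12.80 × 923.4) = 0.04746.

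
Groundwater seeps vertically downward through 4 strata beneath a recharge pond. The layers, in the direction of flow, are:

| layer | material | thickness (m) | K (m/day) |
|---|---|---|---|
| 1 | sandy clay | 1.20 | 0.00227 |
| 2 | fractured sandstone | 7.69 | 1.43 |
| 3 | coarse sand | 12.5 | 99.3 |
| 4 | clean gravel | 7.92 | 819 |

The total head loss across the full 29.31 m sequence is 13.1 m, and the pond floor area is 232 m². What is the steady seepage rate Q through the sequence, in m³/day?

Flow is perpendicular to layering, so the layers act in series and the equivalent K is the thickness-weighted harmonic mean.
Total thickness L = 1.20 + 7.69 + 12.5 + 7.92 = 29.31 m.
Σ(b_i/K_i) = 1.20/0.00227 + 7.69/1.43 + 12.5/99.3 + 7.92/819 = 534.1 d.
K_eq = L / Σ(b_i/K_i) = 29.31 / 534.1 = 0.05487 m/day.
Q = K_eq · A · (Δh/L) = 0.05487 × 232 × (13.1/29.31) = 5.690 m³/day.

5.69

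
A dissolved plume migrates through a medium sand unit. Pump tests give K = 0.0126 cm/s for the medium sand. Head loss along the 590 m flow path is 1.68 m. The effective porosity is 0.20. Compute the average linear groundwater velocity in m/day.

0.155

Convert K: 0.0126 cm/s × 864 = 10.89 m/day.
Hydraulic gradient i = Δh / L = 1.68 / 590 = 0.002847.
Darcy flux q = K · i = 10.89 × 0.002847 = 0.03100 m/day.
Seepage velocity v = q / n_e = 0.03100 / 0.20 = 0.1550 m/day.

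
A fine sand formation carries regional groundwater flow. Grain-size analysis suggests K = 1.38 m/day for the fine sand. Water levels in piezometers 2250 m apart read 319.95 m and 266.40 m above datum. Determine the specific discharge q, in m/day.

0.0328

Hydraulic gradient i = (319.95 − 266.40) / 2250 = 53.55 / 2250 = 0.02380.
Specific discharge q = K · i = 1.380 × 0.02380 = 0.03284 m/day.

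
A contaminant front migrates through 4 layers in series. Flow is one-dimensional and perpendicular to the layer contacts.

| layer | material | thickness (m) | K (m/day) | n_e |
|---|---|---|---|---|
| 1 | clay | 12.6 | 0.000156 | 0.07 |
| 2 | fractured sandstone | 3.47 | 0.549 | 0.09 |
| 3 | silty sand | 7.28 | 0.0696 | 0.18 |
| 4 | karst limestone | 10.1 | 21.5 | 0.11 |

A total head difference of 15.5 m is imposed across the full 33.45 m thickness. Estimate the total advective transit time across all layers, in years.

51.7

With flow normal to the layers, continuity requires the same specific discharge q through every layer.
Σ(b_i/K_i) = 12.6/0.000156 + 3.47/0.549 + 7.28/0.0696 + 10.1/21.5 = 80881 d.
q = Δh / Σ(b_i/K_i) = 15.5 / 80881 = 0.0001916 m/day.
In each layer the seepage velocity is v_i = q/n_i, so the layer transit time is t_i = b_i·n_i / q:
  layer 1 (clay): t_1 = 12.6 × 0.07 / 0.0001916 = 4602 d
  layer 2 (fractured sandstone): t_2 = 3.47 × 0.09 / 0.0001916 = 1630 d
  layer 3 (silty sand): t_3 = 7.28 × 0.18 / 0.0001916 = 6838 d
  layer 4 (karst limestone): t_4 = 10.1 × 0.11 / 0.0001916 = 5797 d
Total t = Σ t_i = 18867 days = 51.66 years.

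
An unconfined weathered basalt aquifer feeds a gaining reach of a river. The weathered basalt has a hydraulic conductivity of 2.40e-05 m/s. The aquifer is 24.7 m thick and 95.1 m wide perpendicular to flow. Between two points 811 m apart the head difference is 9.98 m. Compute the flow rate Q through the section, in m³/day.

59.9

Convert K: 2.40e-05 m/s × 86400 = 2.074 m/day.
Cross-sectional area A = 95.1 × 24.7 = 2349 m².
Hydraulic gradient i = Δh / L = 9.98 / 811 = 0.01231.
Darcy's law: Q = K · A · i = 2.074 × 2349 × 0.01231 = 59.94 m³/day.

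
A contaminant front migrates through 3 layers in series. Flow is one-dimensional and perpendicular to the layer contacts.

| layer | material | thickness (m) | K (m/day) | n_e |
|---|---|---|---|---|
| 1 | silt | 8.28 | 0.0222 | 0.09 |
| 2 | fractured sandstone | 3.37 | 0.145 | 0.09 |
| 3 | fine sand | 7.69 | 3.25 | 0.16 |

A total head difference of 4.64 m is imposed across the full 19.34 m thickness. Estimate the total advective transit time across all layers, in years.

0.536

With flow normal to the layers, continuity requires the same specific discharge q through every layer.
Σ(b_i/K_i) = 8.28/0.0222 + 3.37/0.145 + 7.69/3.25 = 398.6 d.
q = Δh / Σ(b_i/K_i) = 4.64 / 398.6 = 0.01164 m/day.
In each layer the seepage velocity is v_i = q/n_i, so the layer transit time is t_i = b_i·n_i / q:
  layer 1 (silt): t_1 = 8.28 × 0.09 / 0.01164 = 64.01 d
  layer 2 (fractured sandstone): t_2 = 3.37 × 0.09 / 0.01164 = 26.05 d
  layer 3 (fine sand): t_3 = 7.69 × 0.16 / 0.01164 = 105.7 d
Total t = Σ t_i = 195.8 days = 0.5360 years.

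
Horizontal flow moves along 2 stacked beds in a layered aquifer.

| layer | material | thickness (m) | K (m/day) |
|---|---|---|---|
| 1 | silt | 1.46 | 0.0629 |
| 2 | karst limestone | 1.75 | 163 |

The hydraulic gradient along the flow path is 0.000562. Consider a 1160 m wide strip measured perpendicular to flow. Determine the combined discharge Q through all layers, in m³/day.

Flow is parallel to layering, so each bed carries its own Darcy discharge and the transmissivities add.
Σ(K_i·b_i) = 0.0629×1.46 + 163×1.75 = 285.3 m²/day.
Hydraulic gradient i = 0.000562.
Q = Σ(K_i·b_i) · W · i = 285.3 × 1160 × 0.0005620 = 186.0 m³/day.

186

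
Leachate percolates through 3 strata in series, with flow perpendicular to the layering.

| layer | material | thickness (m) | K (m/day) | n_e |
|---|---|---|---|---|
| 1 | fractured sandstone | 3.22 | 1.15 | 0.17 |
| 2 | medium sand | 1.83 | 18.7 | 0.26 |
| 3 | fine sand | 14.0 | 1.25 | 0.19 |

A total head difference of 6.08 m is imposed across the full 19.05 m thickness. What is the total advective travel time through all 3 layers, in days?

8.54

With flow normal to the layers, continuity requires the same specific discharge q through every layer.
Σ(b_i/K_i) = 3.22/1.15 + 1.83/18.7 + 14.0/1.25 = 14.10 d.
q = Δh / Σ(b_i/K_i) = 6.08 / 14.10 = 0.4313 m/day.
In each layer the seepage velocity is v_i = q/n_i, so the layer transit time is t_i = b_i·n_i / q:
  layer 1 (fractured sandstone): t_1 = 3.22 × 0.17 / 0.4313 = 1.269 d
  layer 2 (medium sand): t_2 = 1.83 × 0.26 / 0.4313 = 1.103 d
  layer 3 (fine sand): t_3 = 14.0 × 0.19 / 0.4313 = 6.168 d
Total t = Σ t_i = 8.540 days.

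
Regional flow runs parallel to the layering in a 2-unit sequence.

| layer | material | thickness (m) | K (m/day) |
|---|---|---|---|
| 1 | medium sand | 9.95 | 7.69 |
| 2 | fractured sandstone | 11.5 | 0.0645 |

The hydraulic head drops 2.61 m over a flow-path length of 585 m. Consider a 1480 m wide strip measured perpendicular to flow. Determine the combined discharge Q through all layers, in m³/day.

Flow is parallel to layering, so each bed carries its own Darcy discharge and the transmissivities add.
Σ(K_i·b_i) = 7.69×9.95 + 0.0645×11.5 = 77.26 m²/day.
Hydraulic gradient i = Δh / L = 2.61 / 585 = 0.004462.
Q = Σ(K_i·b_i) · W · i = 77.26 × 1480 × 0.004462 = 510.1 m³/day.

510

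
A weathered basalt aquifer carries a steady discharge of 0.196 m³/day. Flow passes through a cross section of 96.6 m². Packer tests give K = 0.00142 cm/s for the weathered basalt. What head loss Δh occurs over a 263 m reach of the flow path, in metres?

0.435

Convert K: 0.00142 cm/s × 864 = 1.227 m/day.
From Q = K·A·i, i = Q / (K·A) = 0.196 / (1.227 × 96.60) = 0.001654.
Head loss Δh = i · L = 0.001654 × 263 = 0.4349 m.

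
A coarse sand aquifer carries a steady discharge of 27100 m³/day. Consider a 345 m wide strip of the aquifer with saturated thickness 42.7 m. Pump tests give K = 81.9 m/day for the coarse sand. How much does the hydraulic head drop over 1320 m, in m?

Cross-sectional area A = 345 × 42.7 = 14732 m².
From Q = K·A·i, i = Q / (K·A) = 27100 / (81.90 × 14732) = 0.02246.
Head loss Δh = i · L = 0.02246 × 1320 = 29.65 m.

29.6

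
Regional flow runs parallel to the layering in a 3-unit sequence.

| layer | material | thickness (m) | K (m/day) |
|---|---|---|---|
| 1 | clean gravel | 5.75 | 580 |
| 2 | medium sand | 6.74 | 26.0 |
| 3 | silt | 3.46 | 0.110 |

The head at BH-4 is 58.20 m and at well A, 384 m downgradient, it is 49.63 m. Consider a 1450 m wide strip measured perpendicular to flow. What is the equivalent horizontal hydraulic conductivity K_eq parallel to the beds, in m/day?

220

Flow is parallel to layering, so each bed carries its own Darcy discharge and the transmissivities add.
Σ(K_i·b_i) = 580×5.75 + 26.0×6.74 + 0.110×3.46 = 3511 m²/day.
Total thickness b = 15.95 m, so K_eq = Σ(K_i·b_i)/b = 220.1 m/day.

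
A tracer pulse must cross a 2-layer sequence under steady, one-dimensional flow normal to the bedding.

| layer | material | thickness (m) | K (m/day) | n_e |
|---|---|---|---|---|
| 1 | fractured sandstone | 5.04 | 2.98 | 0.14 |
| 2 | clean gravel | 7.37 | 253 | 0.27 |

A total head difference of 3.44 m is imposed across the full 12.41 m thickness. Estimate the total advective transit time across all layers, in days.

1.35

With flow normal to the layers, continuity requires the same specific discharge q through every layer.
Σ(b_i/K_i) = 5.04/2.98 + 7.37/253 = 1.720 d.
q = Δh / Σ(b_i/K_i) = 3.44 / 1.720 = 2.000 m/day.
In each layer the seepage velocity is v_i = q/n_i, so the layer transit time is t_i = b_i·n_i / q:
  layer 1 (fractured sandstone): t_1 = 5.04 × 0.14 / 2.000 = 0.3529 d
  layer 2 (clean gravel): t_2 = 7.37 × 0.27 / 2.000 = 0.9952 d
Total t = Σ t_i = 1.348 days.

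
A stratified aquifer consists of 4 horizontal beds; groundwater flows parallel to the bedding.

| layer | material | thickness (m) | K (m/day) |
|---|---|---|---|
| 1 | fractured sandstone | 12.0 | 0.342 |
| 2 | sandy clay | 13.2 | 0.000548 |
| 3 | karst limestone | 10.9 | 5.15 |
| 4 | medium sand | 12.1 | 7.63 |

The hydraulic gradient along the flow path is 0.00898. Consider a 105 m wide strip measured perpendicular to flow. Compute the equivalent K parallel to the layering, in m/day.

Flow is parallel to layering, so each bed carries its own Darcy discharge and the transmissivities add.
Σ(K_i·b_i) = 0.342×12.0 + 0.000548×13.2 + 5.15×10.9 + 7.63×12.1 = 152.6 m²/day.
Total thickness b = 48.20 m, so K_eq = Σ(K_i·b_i)/b = 3.165 m/day.

3.17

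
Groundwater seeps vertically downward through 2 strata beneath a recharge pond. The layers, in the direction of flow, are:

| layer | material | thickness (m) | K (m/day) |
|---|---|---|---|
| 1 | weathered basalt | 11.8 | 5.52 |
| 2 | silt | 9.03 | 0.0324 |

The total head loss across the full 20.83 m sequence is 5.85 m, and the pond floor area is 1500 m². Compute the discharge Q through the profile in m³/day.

Flow is perpendicular to layering, so the layers act in series and the equivalent K is the thickness-weighted harmonic mean.
Total thickness L = 11.8 + 9.03 = 20.83 m.
Σ(b_i/K_i) = 11.8/5.52 + 9.03/0.0324 = 280.8 d.
K_eq = L / Σ(b_i/K_i) = 20.83 / 280.8 = 0.07417 m/day.
Q = K_eq · A · (Δh/L) = 0.07417 × 1500 × (5.85/20.83) = 31.25 m³/day.

31.2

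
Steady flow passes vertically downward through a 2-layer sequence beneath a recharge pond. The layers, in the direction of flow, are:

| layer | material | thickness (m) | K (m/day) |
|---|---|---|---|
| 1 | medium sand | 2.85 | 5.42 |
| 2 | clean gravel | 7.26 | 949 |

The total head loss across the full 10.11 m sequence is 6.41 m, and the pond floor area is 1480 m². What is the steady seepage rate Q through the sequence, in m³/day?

17800

Flow is perpendicular to layering, so the layers act in series and the equivalent K is the thickness-weighted harmonic mean.
Total thickness L = 2.85 + 7.26 = 10.11 m.
Σ(b_i/K_i) = 2.85/5.42 + 7.26/949 = 0.5335 d.
K_eq = L / Σ(b_i/K_i) = 10.11 / 0.5335 = 18.95 m/day.
Q = K_eq · A · (Δh/L) = 18.95 × 1480 × (6.41/10.11) = 17783 m³/day.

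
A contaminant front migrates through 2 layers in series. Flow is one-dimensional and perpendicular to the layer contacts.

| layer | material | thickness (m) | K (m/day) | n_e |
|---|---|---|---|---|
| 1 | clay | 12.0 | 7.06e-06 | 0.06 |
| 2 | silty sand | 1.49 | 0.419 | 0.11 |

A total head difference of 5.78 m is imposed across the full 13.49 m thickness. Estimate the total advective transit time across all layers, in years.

712

With flow normal to the layers, continuity requires the same specific discharge q through every layer.
Σ(b_i/K_i) = 12.0/7.06e-06 + 1.49/0.419 = 1.700e+06 d.
q = Δh / Σ(b_i/K_i) = 5.78 / 1.700e+06 = 3.401e-06 m/day.
In each layer the seepage velocity is v_i = q/n_i, so the layer transit time is t_i = b_i·n_i / q:
  layer 1 (clay): t_1 = 12.0 × 0.06 / 3.401e-06 = 2.117e+05 d
  layer 2 (silty sand): t_2 = 1.49 × 0.11 / 3.401e-06 = 48198 d
Total t = Σ t_i = 2.599e+05 days = 711.6 years.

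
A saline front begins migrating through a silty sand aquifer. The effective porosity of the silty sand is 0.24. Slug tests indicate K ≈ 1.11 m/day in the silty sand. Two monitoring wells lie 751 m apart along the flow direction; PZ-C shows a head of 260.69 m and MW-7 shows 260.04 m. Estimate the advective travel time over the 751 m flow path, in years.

514

Hydraulic gradient i = (260.69 − 260.04) / 751 = 0.65 / 751 = 0.0008655.
Darcy flux q = K · i = 1.110 × 0.0008655 = 0.0009607 m/day.
Seepage velocity v = q / n_e = 0.0009607 / 0.24 = 0.004003 m/day.
Travel time t = L / v = 751 / 0.004003 = 1.876e+05 days = 513.6 years.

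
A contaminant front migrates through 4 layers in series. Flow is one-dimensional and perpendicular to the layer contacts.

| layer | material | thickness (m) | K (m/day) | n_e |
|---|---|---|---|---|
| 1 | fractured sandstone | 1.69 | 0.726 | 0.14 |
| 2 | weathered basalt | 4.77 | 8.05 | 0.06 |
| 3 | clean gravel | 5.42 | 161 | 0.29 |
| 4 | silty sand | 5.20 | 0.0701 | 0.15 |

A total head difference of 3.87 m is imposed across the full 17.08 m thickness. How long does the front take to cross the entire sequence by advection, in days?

With flow normal to the layers, continuity requires the same specific discharge q through every layer.
Σ(b_i/K_i) = 1.69/0.726 + 4.77/8.05 + 5.42/161 + 5.20/0.0701 = 77.13 d.
q = Δh / Σ(b_i/K_i) = 3.87 / 77.13 = 0.05017 m/day.
In each layer the seepage velocity is v_i = q/n_i, so the layer transit time is t_i = b_i·n_i / q:
  layer 1 (fractured sandstone): t_1 = 1.69 × 0.14 / 0.05017 = 4.716 d
  layer 2 (weathered basalt): t_2 = 4.77 × 0.06 / 0.05017 = 5.704 d
  layer 3 (clean gravel): t_3 = 5.42 × 0.29 / 0.05017 = 31.33 d
  layer 4 (silty sand): t_4 = 5.20 × 0.15 / 0.05017 = 15.55 d
Total t = Σ t_i = 57.29 days.

57.3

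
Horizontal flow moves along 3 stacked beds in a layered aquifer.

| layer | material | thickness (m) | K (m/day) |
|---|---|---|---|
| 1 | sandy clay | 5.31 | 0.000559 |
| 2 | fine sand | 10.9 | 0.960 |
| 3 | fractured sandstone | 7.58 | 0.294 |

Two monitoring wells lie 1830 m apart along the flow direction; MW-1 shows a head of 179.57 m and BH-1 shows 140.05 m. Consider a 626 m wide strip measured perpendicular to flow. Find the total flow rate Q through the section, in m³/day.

172

Flow is parallel to layering, so each bed carries its own Darcy discharge and the transmissivities add.
Σ(K_i·b_i) = 0.000559×5.31 + 0.960×10.9 + 0.294×7.58 = 12.70 m²/day.
Hydraulic gradient i = (179.57 − 140.05) / 1830 = 39.52 / 1830 = 0.02160.
Q = Σ(K_i·b_i) · W · i = 12.70 × 626 × 0.02160 = 171.6 m³/day.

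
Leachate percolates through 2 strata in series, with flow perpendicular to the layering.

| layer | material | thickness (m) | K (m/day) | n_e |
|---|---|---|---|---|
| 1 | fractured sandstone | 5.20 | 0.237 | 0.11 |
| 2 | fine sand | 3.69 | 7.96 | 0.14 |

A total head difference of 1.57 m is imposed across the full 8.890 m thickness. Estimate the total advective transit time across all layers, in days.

15.5

With flow normal to the layers, continuity requires the same specific discharge q through every layer.
Σ(b_i/K_i) = 5.20/0.237 + 3.69/7.96 = 22.40 d.
q = Δh / Σ(b_i/K_i) = 1.57 / 22.40 = 0.07008 m/day.
In each layer the seepage velocity is v_i = q/n_i, so the layer transit time is t_i = b_i·n_i / q:
  layer 1 (fractured sandstone): t_1 = 5.20 × 0.11 / 0.07008 = 8.163 d
  layer 2 (fine sand): t_2 = 3.69 × 0.14 / 0.07008 = 7.372 d
Total t = Σ t_i = 15.53 days.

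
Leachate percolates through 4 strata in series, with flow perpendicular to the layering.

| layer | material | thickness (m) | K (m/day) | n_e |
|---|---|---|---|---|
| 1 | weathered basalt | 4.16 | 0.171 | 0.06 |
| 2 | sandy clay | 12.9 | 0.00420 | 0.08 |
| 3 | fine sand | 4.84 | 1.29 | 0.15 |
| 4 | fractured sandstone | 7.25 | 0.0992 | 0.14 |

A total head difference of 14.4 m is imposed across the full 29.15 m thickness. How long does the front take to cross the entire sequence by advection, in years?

1.82

With flow normal to the layers, continuity requires the same specific discharge q through every layer.
Σ(b_i/K_i) = 4.16/0.171 + 12.9/0.00420 + 4.84/1.29 + 7.25/0.0992 = 3173 d.
q = Δh / Σ(b_i/K_i) = 14.4 / 3173 = 0.004539 m/day.
In each layer the seepage velocity is v_i = q/n_i, so the layer transit time is t_i = b_i·n_i / q:
  layer 1 (weathered basalt): t_1 = 4.16 × 0.06 / 0.004539 = 54.99 d
  layer 2 (sandy clay): t_2 = 12.9 × 0.08 / 0.004539 = 227.4 d
  layer 3 (fine sand): t_3 = 4.84 × 0.15 / 0.004539 = 160.0 d
  layer 4 (fractured sandstone): t_4 = 7.25 × 0.14 / 0.004539 = 223.6 d
Total t = Σ t_i = 665.9 days = 1.823 years.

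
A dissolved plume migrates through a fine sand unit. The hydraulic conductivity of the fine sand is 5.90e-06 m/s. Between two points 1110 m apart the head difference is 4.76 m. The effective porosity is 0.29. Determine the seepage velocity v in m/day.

Convert K: 5.90e-06 m/s × 86400 = 0.5098 m/day.
Hydraulic gradient i = Δh / L = 4.76 / 1110 = 0.004288.
Darcy flux q = K · i = 0.5098 × 0.004288 = 0.002186 m/day.
Seepage velocity v = q / n_e = 0.002186 / 0.29 = 0.007538 m/day.

0.00754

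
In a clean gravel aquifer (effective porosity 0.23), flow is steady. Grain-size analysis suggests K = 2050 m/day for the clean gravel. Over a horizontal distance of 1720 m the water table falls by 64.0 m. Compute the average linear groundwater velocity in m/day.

Hydraulic gradient i = Δh / L = 64.0 / 1720 = 0.03721.
Darcy flux q = K · i = 2050 × 0.03721 = 76.28 m/day.
Seepage velocity v = q / n_e = 76.28 / 0.23 = 331.6 m/day.

332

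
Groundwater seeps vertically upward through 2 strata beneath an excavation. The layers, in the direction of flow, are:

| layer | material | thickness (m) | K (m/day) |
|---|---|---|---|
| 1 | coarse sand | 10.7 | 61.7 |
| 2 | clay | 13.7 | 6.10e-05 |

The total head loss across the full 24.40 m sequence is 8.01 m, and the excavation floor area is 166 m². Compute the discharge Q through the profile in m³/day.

Flow is perpendicular to layering, so the layers act in series and the equivalent K is the thickness-weighted harmonic mean.
Total thickness L = 10.7 + 13.7 = 24.40 m.
Σ(b_i/K_i) = 10.7/61.7 + 13.7/6.10e-05 = 2.246e+05 d.
K_eq = L / Σ(b_i/K_i) = 24.40 / 2.246e+05 = 0.0001086 m/day.
Q = K_eq · A · (Δh/L) = 0.0001086 × 166 × (8.01/24.40) = 0.005920 m³/day.

0.00592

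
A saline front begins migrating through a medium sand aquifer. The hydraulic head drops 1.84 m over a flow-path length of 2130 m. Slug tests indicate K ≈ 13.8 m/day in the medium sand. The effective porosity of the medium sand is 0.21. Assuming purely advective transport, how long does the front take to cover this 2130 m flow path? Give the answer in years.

Hydraulic gradient i = Δh / L = 1.84 / 2130 = 0.0008638.
Darcy flux q = K · i = 13.80 × 0.0008638 = 0.01192 m/day.
Seepage velocity v = q / n_e = 0.01192 / 0.21 = 0.05677 m/day.
Travel time t = L / v = 2130 / 0.05677 = 37522 days = 102.7 years.

103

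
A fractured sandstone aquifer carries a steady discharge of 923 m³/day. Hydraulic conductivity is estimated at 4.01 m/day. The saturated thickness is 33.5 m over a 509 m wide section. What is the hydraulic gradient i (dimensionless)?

Cross-sectional area A = 509 × 33.5 = 17052 m².
From Q = K·A·i, i = Q / (K·A) = 923 / (4.010 × 17052) = 0.01350.

0.0135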